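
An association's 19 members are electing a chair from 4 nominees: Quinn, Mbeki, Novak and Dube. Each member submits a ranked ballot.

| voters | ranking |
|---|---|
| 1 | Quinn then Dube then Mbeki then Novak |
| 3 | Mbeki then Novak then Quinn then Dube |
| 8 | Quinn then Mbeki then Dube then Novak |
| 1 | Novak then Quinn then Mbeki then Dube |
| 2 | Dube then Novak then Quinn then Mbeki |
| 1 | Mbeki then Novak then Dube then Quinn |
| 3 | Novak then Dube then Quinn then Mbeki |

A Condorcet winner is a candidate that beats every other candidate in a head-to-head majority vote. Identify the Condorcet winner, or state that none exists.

Check each pair by majority over 19 ballots:
Quinn vs Mbeki: 1+8+1+2+3 = 15 for Quinn, 4 for Mbeki — Quinn by 15–4.
Quinn vs Novak: 1+8 = 9 for Quinn, 10 for Novak — Novak by 10–9.
Quinn vs Dube: 1+3+8+1 = 13 for Quinn, 6 for Dube — Quinn by 13–6.
Mbeki vs Novak: 13 to 6, Mbeki.
Mbeki vs Dube: 3+8+1+1 = 13 for Mbeki, 6 for Dube — Mbeki by 13–6.
Novak vs Dube: 3+1+1+3 = 8 for Novak, 11 for Dube — Dube by 11–8.
Each candidate drops at least one matchup (Quinn loses to Novak; Mbeki loses to Quinn; Novak loses to Mbeki; Dube loses to Quinn); the cycle Quinn > Mbeki > Novak > Quinn rules out a Condorcet winner.

none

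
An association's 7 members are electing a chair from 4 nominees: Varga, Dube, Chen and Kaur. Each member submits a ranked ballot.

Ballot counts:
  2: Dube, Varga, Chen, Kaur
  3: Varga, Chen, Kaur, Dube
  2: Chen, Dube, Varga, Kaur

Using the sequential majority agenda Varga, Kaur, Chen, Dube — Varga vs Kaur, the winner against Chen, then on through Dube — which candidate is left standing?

Dube

Round 1: Varga vs Kaur — 7–0, Varga advances.
Round 2: Varga vs Chen — 5–2, Varga advances.
Round 3: Varga vs Dube — 3–4, Dube advances.
Dube survives the agenda.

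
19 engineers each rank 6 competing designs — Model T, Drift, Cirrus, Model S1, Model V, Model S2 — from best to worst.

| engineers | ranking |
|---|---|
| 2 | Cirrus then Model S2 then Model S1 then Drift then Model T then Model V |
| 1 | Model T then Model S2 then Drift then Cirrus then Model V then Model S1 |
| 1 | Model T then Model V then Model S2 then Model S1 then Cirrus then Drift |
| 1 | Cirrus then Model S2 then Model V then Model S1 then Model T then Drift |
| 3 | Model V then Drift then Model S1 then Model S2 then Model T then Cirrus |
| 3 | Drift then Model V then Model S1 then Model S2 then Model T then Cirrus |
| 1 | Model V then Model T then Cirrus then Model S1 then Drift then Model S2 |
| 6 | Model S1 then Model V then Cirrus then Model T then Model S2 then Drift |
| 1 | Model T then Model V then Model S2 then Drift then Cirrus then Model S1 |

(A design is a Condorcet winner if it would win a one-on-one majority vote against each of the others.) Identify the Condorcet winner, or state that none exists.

Pairwise majorities:
Model T–Drift: Model T 11–8.
Model T–Cirrus: Model T 10–9.
Model T vs Model S1: Model S1 wins 15–4.
Model T vs Model V: Model V, 14–5.
Model T vs Model S2: Model T, 10–9.
Drift vs Cirrus: Cirrus wins 11–8.
Drift–Model S1: Model S1 11–8.
Drift vs Model V: Model V wins 13–6.
Drift vs Model S2: Model S2, 12–7.
Cirrus vs Model S1: Model S1, 13–6.
Cirrus vs Model V: Model V, 15–4.
Cirrus vs Model S2: Cirrus wins 10–9.
Model S1 vs Model V: Model V wins 11–8.
Model S1–Model S2: Model S1 13–6.
Model V–Model S2: Model V 15–4.
Model V wins every pairwise contest, so Model V is the Condorcet winner.

Model V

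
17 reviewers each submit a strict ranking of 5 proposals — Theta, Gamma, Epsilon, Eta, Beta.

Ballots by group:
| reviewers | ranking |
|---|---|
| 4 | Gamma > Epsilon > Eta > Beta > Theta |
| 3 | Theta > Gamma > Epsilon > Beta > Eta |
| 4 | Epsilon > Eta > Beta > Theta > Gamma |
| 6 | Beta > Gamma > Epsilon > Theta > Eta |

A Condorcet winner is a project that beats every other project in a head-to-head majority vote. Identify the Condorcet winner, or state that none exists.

Pairwise majorities:
Theta vs Gamma: Theta is ranked higher on 3+4 = 7 ballots, Gamma on 10. Gamma wins 10–7.
Theta vs Epsilon: 3 for Theta, 14 for Epsilon — Epsilon by 14–3.
Theta vs Eta: Theta is ranked higher on 3+6 = 9 ballots, Eta on 8. Theta wins 9–8.
Theta vs Beta: 3 for Theta, 14 for Beta — Beta by 14–3.
Gamma vs Epsilon: 13 to 4, Gamma.
Gamma vs Eta: Gamma preferred on 4+3+6 = 13 ballots; Gamma wins 13–4.
Gamma vs Beta: 7 to 10, Beta.
Epsilon vs Eta: 17 to 0, Epsilon.
Epsilon vs Beta: Epsilon preferred on 4+3+4 = 11 ballots; Epsilon wins 11–6.
Eta vs Beta: Eta preferred on 4+4 = 8 ballots; Beta wins 9–8.
Each project drops at least one matchup (Theta loses to Gamma; Gamma loses to Beta; Epsilon loses to Gamma; Eta loses to Theta; Beta loses to Epsilon); the cycle Gamma beats Epsilon beats Beta beats Gamma rules out a Condorcet winner.

none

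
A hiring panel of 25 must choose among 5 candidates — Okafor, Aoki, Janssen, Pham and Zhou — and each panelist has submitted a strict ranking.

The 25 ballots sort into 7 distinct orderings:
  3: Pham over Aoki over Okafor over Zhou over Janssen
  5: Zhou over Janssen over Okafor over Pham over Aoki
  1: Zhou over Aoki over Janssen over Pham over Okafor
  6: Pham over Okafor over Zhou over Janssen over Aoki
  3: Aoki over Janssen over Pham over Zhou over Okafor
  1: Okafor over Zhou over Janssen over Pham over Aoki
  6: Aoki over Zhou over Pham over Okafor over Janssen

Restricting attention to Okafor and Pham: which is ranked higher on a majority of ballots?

Pham

Ballots ranking Okafor above Pham: 5 + 1 = 6.
Ballots ranking Pham above Okafor: 25 − 6 = 19.
Pham wins the head-to-head 19–6.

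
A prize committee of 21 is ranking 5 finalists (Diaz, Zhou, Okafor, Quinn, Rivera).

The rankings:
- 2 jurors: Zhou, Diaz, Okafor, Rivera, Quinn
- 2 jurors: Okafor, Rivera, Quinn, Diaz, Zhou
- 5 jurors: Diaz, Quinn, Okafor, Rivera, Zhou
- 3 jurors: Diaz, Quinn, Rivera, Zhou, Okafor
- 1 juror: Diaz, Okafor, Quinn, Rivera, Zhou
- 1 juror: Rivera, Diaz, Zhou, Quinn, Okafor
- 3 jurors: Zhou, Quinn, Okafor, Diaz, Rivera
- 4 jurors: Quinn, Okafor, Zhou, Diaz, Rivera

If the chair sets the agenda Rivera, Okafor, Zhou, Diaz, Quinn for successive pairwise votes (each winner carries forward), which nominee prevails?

Round 1: Rivera vs Okafor — 4–17, Okafor advances.
Round 2: Okafor vs Zhou — 12–9, Okafor advances.
Round 3: Okafor vs Diaz — 9–12, Diaz advances.
Round 4: Diaz vs Quinn — 12–9, Diaz advances.
The agenda winner is Diaz.

Diaz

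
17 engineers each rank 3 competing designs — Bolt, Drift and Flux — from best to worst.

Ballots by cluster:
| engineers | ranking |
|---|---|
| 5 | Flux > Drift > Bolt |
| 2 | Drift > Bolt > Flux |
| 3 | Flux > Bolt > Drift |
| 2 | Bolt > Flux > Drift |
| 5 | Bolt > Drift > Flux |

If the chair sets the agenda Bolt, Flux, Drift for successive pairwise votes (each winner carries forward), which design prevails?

Round 1: Bolt vs Flux — 9–8, Bolt advances.
Round 2: Bolt vs Drift — 10–7, Bolt advances.
Bolt survives the agenda.

Bolt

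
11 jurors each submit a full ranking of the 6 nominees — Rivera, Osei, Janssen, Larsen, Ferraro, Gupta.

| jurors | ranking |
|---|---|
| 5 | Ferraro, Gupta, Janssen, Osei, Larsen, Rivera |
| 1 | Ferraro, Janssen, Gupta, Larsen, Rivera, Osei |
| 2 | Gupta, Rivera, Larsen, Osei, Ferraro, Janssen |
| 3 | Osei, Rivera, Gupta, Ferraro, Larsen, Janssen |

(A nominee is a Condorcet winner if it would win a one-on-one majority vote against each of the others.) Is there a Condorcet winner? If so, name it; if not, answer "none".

Ferraro

Check each pair by majority over 11 ballots:
Rivera–Osei: Osei 8–3.
Rivera vs Janssen: Janssen wins 6–5.
Rivera vs Larsen: Larsen, 6–5.
Rivera–Ferraro: Ferraro 6–5.
Rivera vs Gupta: Gupta, 8–3.
Osei vs Janssen: Janssen, 6–5.
Osei–Larsen: Osei 8–3.
Osei vs Ferraro: Ferraro wins 6–5.
Osei vs Gupta: Gupta wins 8–3.
Janssen–Larsen: Janssen 6–5.
Janssen vs Ferraro: Ferraro, 11–0.
Janssen vs Gupta: Gupta wins 10–1.
Larsen vs Ferraro: Ferraro wins 9–2.
Larsen vs Gupta: Gupta, 11–0.
Ferraro vs Gupta: Ferraro wins 6–5.
Only Ferraro has no losses; Ferraro is the Condorcet winner.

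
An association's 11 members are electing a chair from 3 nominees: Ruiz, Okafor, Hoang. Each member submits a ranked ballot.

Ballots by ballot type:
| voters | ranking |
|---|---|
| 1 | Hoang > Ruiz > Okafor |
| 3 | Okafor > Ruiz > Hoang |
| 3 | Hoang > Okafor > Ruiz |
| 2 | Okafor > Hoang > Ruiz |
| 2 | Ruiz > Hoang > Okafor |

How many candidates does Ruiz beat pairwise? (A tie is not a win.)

Ruiz against each rival (11 voters):
Ruiz vs Okafor: 3 to 8, Okafor.
Ruiz–Hoang: Hoang 6–5.
Ruiz beats no one; loses to Okafor, Hoang — 0 pairwise wins.

0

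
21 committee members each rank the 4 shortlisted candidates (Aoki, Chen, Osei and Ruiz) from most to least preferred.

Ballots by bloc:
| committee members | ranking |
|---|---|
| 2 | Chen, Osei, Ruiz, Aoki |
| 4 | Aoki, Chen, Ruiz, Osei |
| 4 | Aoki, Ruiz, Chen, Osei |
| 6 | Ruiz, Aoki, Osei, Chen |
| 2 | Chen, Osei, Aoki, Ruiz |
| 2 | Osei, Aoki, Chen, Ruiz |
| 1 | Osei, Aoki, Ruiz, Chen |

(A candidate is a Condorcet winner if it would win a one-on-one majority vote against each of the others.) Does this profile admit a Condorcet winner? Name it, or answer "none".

Aoki

Head-to-head results (21 committee members):
Aoki vs Chen: Aoki is ranked higher on 4+4+6+2+1 = 17 ballots, Chen on 4. Aoki wins 17–4.
Aoki vs Osei: 4+4+6 = 14 for Aoki, 7 for Osei — Aoki by 14–7.
Aoki vs Ruiz: 13 to 8, Aoki.
Chen vs Osei: 12 to 9, Chen.
Chen vs Ruiz: Chen is ranked higher on 2+4+2+2 = 10 ballots, Ruiz on 11. Ruiz wins 11–10.
Osei vs Ruiz: Osei preferred on 2+2+2+1 = 7 ballots; Ruiz wins 14–7.
Aoki defeats every rival head-to-head and is the Condorcet winner.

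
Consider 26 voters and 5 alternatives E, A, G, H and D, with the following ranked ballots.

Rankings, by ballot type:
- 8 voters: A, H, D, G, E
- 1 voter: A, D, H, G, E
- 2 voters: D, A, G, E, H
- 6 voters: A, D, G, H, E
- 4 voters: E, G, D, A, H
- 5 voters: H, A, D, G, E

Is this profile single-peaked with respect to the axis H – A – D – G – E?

Axis positions: H=1, A=2, D=3, G=4, E=5.
Ballot type 1 (peak A at position 2): ranking walks positions 2-1-3-4-5, expanding outward from the peak — single-peaked.
Ballot type 2 (peak A at position 2): ranking walks positions 2-3-1-4-5, expanding outward from the peak — single-peaked.
Ballot type 3 (peak D at position 3): ranking walks positions 3-2-4-5-1, expanding outward from the peak — single-peaked.
Ballot type 4 (peak A at position 2): ranking walks positions 2-3-4-1-5, expanding outward from the peak — single-peaked.
Ballot type 5 (peak E at position 5): ranking walks positions 5-4-3-2-1, expanding outward from the peak — single-peaked.
Ballot type 6 (peak H at position 1): ranking walks positions 1-2-3-4-5, expanding outward from the peak — single-peaked.
Every ranking is single-peaked on this axis.

yes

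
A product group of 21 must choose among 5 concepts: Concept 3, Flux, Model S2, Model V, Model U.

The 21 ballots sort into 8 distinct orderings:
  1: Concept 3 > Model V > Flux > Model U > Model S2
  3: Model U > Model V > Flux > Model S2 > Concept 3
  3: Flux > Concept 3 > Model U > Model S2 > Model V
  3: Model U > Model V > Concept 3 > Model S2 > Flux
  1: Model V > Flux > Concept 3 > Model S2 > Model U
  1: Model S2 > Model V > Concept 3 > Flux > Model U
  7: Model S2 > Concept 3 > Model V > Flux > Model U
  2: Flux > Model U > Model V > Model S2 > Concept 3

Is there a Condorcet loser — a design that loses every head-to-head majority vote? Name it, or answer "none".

none

Head-to-head results (21 engineers):
Concept 3 vs Flux: 12 to 9, Concept 3.
Concept 3 vs Model S2: Model S2, 13–8.
Concept 3–Model V: Concept 3 11–10.
Concept 3 vs Model U: Concept 3 is ranked higher on 1+3+1+1+7 = 13 ballots, Model U on 8. Concept 3 wins 13–8.
Flux vs Model S2: Model S2 wins 11–10.
Flux vs Model V: Model V, 16–5.
Flux–Model U: Flux 15–6.
Model S2 vs Model V: Model S2 is ranked higher on 3+1+7 = 11 ballots, Model V on 10. Model S2 wins 11–10.
Model S2 vs Model U: Model S2 is ranked higher on 1+1+7 = 9 ballots, Model U on 12. Model U wins 12–9.
Model V–Model U: Model U 11–10.
No design is winless: Concept 3 beats Flux; Flux beats Model U; Model S2 beats Concept 3; Model V beats Flux; Model U beats Model S2. There is no Condorcet loser.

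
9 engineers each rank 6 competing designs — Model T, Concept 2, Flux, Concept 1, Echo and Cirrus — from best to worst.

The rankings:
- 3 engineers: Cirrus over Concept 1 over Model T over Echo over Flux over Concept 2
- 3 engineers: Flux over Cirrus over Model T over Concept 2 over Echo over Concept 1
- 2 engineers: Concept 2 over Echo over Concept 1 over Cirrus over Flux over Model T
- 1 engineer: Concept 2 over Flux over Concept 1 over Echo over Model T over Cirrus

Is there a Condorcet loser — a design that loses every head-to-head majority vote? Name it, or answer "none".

none

Pairwise majorities:
Model T vs Concept 2: Model T preferred on 3+3 = 6 ballots; Model T wins 6–3.
Model T vs Flux: Model T is ranked higher on 3 ballots, Flux on 6. Flux wins 6–3.
Model T–Concept 1: Concept 1 6–3.
Model T vs Echo: Model T is ranked higher on 3+3 = 6 ballots, Echo on 3. Model T wins 6–3.
Model T–Cirrus: Cirrus 8–1.
Concept 2 vs Flux: 3 to 6, Flux.
Concept 2 vs Concept 1: Concept 2, 6–3.
Concept 2 vs Echo: Concept 2, 6–3.
Concept 2 vs Cirrus: Cirrus wins 6–3.
Flux–Concept 1: Concept 1 5–4.
Flux–Echo: Echo 5–4.
Flux vs Cirrus: Flux preferred on 3+1 = 4 ballots; Cirrus wins 5–4.
Concept 1 vs Echo: 3+1 = 4 for Concept 1, 5 for Echo — Echo by 5–4.
Concept 1 vs Cirrus: 2+1 = 3 for Concept 1, 6 for Cirrus — Cirrus by 6–3.
Echo vs Cirrus: Echo preferred on 2+1 = 3 ballots; Cirrus wins 6–3.
No design is winless: Model T beats Concept 2; Concept 2 beats Concept 1; Flux beats Model T; Concept 1 beats Model T; Echo beats Flux; Cirrus beats Model T. There is no Condorcet loser.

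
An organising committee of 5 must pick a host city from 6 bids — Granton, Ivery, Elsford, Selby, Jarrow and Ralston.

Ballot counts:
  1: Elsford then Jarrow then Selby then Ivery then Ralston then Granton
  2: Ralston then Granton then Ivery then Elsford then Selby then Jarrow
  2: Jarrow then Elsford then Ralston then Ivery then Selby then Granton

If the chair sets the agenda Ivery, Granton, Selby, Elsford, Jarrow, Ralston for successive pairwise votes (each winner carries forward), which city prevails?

Elsford

Round 1: Ivery vs Granton — 3–2, Ivery advances.
Round 2: Ivery vs Selby — 4–1, Ivery advances.
Round 3: Ivery vs Elsford — 2–3, Elsford advances.
Round 4: Elsford vs Jarrow — 3–2, Elsford advances.
Round 5: Elsford vs Ralston — 3–2, Elsford advances.
The agenda winner is Elsford.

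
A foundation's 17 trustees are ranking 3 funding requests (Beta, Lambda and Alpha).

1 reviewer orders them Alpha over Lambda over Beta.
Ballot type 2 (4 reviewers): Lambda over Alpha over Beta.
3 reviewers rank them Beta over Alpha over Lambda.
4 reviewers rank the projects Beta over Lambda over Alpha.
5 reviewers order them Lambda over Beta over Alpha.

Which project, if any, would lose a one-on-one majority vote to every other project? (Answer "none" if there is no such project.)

Head-to-head results (17 reviewers):
Beta vs Lambda: Beta preferred on 3+4 = 7 ballots; Lambda wins 10–7.
Beta–Alpha: Beta 12–5.
Lambda vs Alpha: Lambda preferred on 4+4+5 = 13 ballots; Lambda wins 13–4.
Only Alpha has no wins; Alpha is the Condorcet loser.

Alpha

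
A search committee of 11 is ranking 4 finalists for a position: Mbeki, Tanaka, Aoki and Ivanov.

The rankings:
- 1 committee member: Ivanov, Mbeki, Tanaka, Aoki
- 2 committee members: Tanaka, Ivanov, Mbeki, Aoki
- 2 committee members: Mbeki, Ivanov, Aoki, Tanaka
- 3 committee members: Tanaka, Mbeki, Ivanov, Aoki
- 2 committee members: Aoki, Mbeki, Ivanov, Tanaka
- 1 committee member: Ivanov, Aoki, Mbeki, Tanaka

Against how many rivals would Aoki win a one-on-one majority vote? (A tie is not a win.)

0

Aoki against each rival (11 committee members):
Aoki vs Mbeki: Aoki preferred on 2+1 = 3 ballots; Mbeki wins 8–3.
Aoki vs Tanaka: Tanaka wins 6–5.
Aoki vs Ivanov: Ivanov wins 9–2.
Aoki beats no one; loses to Mbeki, Tanaka, Ivanov — 0 pairwise wins.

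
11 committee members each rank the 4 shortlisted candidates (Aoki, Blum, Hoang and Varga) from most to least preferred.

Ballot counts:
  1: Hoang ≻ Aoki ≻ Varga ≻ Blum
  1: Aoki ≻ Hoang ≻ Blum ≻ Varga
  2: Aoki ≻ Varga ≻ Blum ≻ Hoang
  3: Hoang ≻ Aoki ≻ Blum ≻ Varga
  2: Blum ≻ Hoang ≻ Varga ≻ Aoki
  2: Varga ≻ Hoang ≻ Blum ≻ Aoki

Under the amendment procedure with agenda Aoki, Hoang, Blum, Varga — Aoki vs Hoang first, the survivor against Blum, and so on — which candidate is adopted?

Hoang

Round 1: Aoki vs Hoang — 3–8, Hoang advances.
Round 2: Hoang vs Blum — 7–4, Hoang advances.
Round 3: Hoang vs Varga — 7–4, Hoang advances.
Hoang survives the agenda.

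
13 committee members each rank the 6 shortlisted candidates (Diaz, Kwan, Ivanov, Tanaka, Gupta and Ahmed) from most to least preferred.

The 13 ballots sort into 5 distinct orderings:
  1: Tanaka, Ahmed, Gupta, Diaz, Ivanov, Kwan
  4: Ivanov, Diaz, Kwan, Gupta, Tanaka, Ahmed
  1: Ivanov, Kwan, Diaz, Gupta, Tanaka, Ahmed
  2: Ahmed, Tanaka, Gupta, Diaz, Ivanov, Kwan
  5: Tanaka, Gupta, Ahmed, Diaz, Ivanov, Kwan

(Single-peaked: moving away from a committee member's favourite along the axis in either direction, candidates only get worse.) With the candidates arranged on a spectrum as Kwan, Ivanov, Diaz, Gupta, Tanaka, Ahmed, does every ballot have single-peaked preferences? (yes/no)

Axis positions: Kwan=1, Ivanov=2, Diaz=3, Gupta=4, Tanaka=5, Ahmed=6.
Ballot type 1 (peak Tanaka at position 5): ranking walks positions 5-6-4-3-2-1, expanding outward from the peak — single-peaked.
Ballot type 2 (peak Ivanov at position 2): ranking walks positions 2-3-1-4-5-6, expanding outward from the peak — single-peaked.
Ballot type 3 (peak Ivanov at position 2): ranking walks positions 2-1-3-4-5-6, expanding outward from the peak — single-peaked.
Ballot type 4 (peak Ahmed at position 6): ranking walks positions 6-5-4-3-2-1, expanding outward from the peak — single-peaked.
Ballot type 5 (peak Tanaka at position 5): ranking walks positions 5-4-6-3-2-1, expanding outward from the peak — single-peaked.
Every ranking is single-peaked on this axis.

yes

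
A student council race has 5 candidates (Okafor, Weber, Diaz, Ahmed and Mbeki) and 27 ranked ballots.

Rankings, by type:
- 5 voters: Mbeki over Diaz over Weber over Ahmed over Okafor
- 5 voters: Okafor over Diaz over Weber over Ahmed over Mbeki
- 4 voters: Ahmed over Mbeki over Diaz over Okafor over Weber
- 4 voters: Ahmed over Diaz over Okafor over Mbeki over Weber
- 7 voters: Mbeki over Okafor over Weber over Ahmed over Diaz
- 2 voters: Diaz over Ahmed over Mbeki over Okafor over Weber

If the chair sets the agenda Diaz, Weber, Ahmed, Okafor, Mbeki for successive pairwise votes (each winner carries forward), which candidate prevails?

Ahmed

Round 1: Diaz vs Weber — 20–7, Diaz advances.
Round 2: Diaz vs Ahmed — 12–15, Ahmed advances.
Round 3: Ahmed vs Okafor — 15–12, Ahmed advances.
Round 4: Ahmed vs Mbeki — 15–12, Ahmed advances.
Ahmed survives the agenda.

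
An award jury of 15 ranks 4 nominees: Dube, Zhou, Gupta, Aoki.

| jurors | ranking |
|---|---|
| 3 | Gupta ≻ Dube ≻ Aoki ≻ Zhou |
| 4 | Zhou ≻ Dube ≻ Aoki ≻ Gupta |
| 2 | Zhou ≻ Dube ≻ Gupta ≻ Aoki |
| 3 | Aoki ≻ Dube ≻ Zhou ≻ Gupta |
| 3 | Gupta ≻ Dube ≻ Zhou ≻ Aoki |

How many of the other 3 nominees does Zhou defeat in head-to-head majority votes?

2

Zhou against each rival (15 jurors):
Zhou vs Dube: Dube wins 9–6.
Zhou vs Gupta: Zhou, 9–6.
Zhou vs Aoki: 9 to 6, Zhou.
Zhou beats Gupta, Aoki; loses to Dube — 2 pairwise wins.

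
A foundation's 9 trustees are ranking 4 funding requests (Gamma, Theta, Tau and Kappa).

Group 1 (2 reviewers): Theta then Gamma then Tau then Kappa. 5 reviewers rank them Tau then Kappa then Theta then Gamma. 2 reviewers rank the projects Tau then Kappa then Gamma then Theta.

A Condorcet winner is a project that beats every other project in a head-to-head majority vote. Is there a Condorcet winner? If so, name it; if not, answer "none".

Tau

Check each pair by majority over 9 ballots:
Gamma vs Theta: Theta, 7–2.
Gamma–Tau: Tau 7–2.
Gamma vs Kappa: Gamma is ranked higher on 2 ballots, Kappa on 7. Kappa wins 7–2.
Theta vs Tau: Tau, 7–2.
Theta–Kappa: Kappa 7–2.
Tau vs Kappa: Tau wins 9–0.
Tau wins every pairwise contest, so Tau is the Condorcet winner.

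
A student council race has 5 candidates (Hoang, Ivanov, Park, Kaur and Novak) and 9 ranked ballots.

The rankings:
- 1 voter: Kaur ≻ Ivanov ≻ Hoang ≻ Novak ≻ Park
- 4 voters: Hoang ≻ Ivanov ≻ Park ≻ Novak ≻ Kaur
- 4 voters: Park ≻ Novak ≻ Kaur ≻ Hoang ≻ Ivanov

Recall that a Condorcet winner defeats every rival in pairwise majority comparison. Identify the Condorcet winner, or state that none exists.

none

Check each pair by majority over 9 ballots:
Hoang vs Ivanov: Hoang preferred on 4+4 = 8 ballots; Hoang wins 8–1.
Hoang vs Park: Hoang is ranked higher on 1+4 = 5 ballots, Park on 4. Hoang wins 5–4.
Hoang vs Kaur: Hoang is ranked higher on 4 ballots, Kaur on 5. Kaur wins 5–4.
Hoang vs Novak: 1+4 = 5 for Hoang, 4 for Novak — Hoang by 5–4.
Ivanov vs Park: Ivanov preferred on 1+4 = 5 ballots; Ivanov wins 5–4.
Ivanov vs Kaur: Ivanov is ranked higher on 4 ballots, Kaur on 5. Kaur wins 5–4.
Ivanov vs Novak: 5 to 4, Ivanov.
Park vs Kaur: 4+4 = 8 for Park, 1 for Kaur — Park by 8–1.
Park vs Novak: Park preferred on 4+4 = 8 ballots; Park wins 8–1.
Kaur vs Novak: Kaur preferred on 1 ballot; Novak wins 8–1.
Each candidate drops at least one matchup (Hoang loses to Kaur; Ivanov loses to Hoang; Park loses to Hoang; Kaur loses to Park; Novak loses to Hoang); the cycle Hoang > Park > Kaur > Hoang rules out a Condorcet winner.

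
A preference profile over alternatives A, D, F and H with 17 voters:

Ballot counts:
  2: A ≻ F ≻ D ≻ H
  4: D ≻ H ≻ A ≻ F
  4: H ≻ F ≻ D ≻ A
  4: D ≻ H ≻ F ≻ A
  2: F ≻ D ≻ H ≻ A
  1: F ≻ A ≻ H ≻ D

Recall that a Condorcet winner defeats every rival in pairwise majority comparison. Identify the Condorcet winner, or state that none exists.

none

Head-to-head results (17 voters):
A vs D: A is ranked higher on 2+1 = 3 ballots, D on 14. D wins 14–3.
A–F: F 11–6.
A vs H: H wins 14–3.
D–F: F 9–8.
D vs H: D is ranked higher on 2+4+4+2 = 12 ballots, H on 5. D wins 12–5.
F–H: H 12–5.
Every alternative loses at least once (A loses to D; D loses to F; F loses to H; H loses to D). The majority relation contains the cycle D → H → F → D, so there is no Condorcet winner.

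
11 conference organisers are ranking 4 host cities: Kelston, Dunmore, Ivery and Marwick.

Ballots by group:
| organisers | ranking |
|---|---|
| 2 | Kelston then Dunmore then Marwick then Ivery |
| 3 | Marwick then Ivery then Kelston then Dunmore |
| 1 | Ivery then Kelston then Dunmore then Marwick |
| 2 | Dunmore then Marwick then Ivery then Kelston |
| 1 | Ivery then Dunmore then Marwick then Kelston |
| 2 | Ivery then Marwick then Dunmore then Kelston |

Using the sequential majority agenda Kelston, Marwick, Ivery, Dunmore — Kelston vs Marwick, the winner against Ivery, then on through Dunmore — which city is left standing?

Dunmore

Round 1: Kelston vs Marwick — 3–8, Marwick advances.
Round 2: Marwick vs Ivery — 7–4, Marwick advances.
Round 3: Marwick vs Dunmore — 5–6, Dunmore advances.
Dunmore survives the agenda.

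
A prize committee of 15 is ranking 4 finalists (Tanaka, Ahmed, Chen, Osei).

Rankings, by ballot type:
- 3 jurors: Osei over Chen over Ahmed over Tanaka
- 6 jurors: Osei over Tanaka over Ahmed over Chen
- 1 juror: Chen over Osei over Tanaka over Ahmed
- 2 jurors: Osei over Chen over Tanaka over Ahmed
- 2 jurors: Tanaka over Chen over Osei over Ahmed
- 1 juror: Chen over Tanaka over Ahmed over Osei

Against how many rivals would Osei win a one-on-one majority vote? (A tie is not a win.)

3

Osei against each rival (15 jurors):
Osei vs Tanaka: 3+6+1+2 = 12 for Osei, 3 for Tanaka — Osei by 12–3.
Osei vs Ahmed: Osei preferred on 3+6+1+2+2 = 14 ballots; Osei wins 14–1.
Osei vs Chen: Osei, 11–4.
Osei beats Tanaka, Ahmed, Chen — 3 pairwise wins.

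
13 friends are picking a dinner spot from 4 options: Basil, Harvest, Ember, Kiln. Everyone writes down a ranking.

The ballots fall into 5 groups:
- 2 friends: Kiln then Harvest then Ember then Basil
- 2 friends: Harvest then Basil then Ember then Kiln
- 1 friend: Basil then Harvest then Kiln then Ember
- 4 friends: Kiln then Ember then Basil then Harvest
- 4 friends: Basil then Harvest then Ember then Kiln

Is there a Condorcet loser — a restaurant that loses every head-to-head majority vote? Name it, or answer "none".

Head-to-head results (13 friends):
Basil vs Harvest: 1+4+4 = 9 for Basil, 4 for Harvest — Basil by 9–4.
Basil vs Ember: 7 to 6, Basil.
Basil vs Kiln: 7 to 6, Basil.
Harvest vs Ember: 9 to 4, Harvest.
Harvest vs Kiln: Harvest wins 7–6.
Ember vs Kiln: Ember is ranked higher on 2+4 = 6 ballots, Kiln on 7. Kiln wins 7–6.
Only Ember has no wins; Ember is the Condorcet loser.

Ember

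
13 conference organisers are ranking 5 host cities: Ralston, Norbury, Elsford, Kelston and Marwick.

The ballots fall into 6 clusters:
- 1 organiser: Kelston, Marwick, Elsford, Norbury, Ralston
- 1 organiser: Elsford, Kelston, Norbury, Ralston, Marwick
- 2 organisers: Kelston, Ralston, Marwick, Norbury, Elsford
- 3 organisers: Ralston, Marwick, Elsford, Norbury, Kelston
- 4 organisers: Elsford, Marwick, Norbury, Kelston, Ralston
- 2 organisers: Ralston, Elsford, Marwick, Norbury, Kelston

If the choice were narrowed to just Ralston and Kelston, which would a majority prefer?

Kelston

Ballots ranking Ralston above Kelston: 3 + 2 = 5.
Ballots ranking Kelston above Ralston: 13 − 5 = 8.
Kelston wins the head-to-head 8–5.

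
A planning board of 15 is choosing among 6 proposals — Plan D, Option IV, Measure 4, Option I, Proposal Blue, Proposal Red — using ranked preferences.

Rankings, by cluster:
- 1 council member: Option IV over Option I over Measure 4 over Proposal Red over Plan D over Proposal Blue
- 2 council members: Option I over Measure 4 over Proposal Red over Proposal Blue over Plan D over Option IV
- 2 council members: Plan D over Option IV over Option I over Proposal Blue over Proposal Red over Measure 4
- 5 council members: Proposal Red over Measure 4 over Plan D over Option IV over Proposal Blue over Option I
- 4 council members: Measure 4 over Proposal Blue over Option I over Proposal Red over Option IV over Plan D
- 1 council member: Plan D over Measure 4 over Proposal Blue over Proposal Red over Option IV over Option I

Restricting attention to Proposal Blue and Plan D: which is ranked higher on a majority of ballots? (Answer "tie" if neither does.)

Plan D

Ballots ranking Proposal Blue above Plan D: 2 + 4 = 6.
Ballots ranking Plan D above Proposal Blue: 15 − 6 = 9.
Plan D wins the head-to-head 9–6.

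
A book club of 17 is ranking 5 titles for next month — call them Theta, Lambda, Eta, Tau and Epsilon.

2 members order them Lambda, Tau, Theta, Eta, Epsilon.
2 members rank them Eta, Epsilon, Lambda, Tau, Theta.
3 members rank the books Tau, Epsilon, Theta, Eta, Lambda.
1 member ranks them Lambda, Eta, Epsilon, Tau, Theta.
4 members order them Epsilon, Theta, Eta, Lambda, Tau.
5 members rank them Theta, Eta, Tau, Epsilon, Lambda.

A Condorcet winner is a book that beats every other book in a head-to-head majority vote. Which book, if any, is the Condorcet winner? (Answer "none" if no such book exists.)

none

Pairwise majorities:
Theta–Lambda: Theta 12–5.
Theta vs Eta: Theta, 14–3.
Theta vs Tau: Theta is ranked higher on 4+5 = 9 ballots, Tau on 8. Theta wins 9–8.
Theta vs Epsilon: 7 to 10, Epsilon.
Lambda vs Eta: Lambda is ranked higher on 2+1 = 3 ballots, Eta on 14. Eta wins 14–3.
Lambda vs Tau: Lambda, 9–8.
Lambda vs Epsilon: 2+1 = 3 for Lambda, 14 for Epsilon — Epsilon by 14–3.
Eta vs Tau: Eta preferred on 2+1+4+5 = 12 ballots; Eta wins 12–5.
Eta–Epsilon: Eta 10–7.
Tau–Epsilon: Tau 10–7.
Each book drops at least one matchup (Theta loses to Epsilon; Lambda loses to Theta; Eta loses to Theta; Tau loses to Theta; Epsilon loses to Eta); the cycle Theta beats Eta beats Epsilon beats Theta rules out a Condorcet winner.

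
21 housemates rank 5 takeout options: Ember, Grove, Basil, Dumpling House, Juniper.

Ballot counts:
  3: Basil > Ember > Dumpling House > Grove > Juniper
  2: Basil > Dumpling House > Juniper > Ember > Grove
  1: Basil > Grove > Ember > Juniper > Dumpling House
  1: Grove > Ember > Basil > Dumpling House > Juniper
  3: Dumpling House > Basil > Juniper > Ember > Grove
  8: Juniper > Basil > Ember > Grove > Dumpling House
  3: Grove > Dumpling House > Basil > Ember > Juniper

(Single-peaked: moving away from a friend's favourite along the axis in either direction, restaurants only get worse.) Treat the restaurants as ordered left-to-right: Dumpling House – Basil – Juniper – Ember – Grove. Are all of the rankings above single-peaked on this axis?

Axis positions: Dumpling House=1, Basil=2, Juniper=3, Ember=4, Grove=5.
Cluster 1: ranking walks positions 2-4-1-5-3; Ember is ranked above Juniper even though Juniper lies between Ember and the peak Basil on the axis — preferences dip and rise again. Not single-peaked.
Cluster 2 (peak Basil at position 2): ranking walks positions 2-1-3-4-5, expanding outward from the peak — single-peaked.
Cluster 3: ranking walks positions 2-5-4-3-1; Grove is ranked above Juniper even though Juniper lies between Grove and the peak Basil on the axis — preferences dip and rise again. Not single-peaked.
Cluster 4: ranking walks positions 5-4-2-1-3; Basil is ranked above Juniper even though Juniper lies between Basil and the peak Grove on the axis — preferences dip and rise again. Not single-peaked.
Cluster 5 (peak Dumpling House at position 1): ranking walks positions 1-2-3-4-5, expanding outward from the peak — single-peaked.
Cluster 6 (peak Juniper at position 3): ranking walks positions 3-2-4-5-1, expanding outward from the peak — single-peaked.
Cluster 7: ranking walks positions 5-1-2-4-3; Dumpling House is ranked above Ember even though Ember lies between Dumpling House and the peak Grove on the axis — preferences dip and rise again. Not single-peaked.
Cluster 1 violates single-peakedness, so the profile is not single-peaked on this axis.

no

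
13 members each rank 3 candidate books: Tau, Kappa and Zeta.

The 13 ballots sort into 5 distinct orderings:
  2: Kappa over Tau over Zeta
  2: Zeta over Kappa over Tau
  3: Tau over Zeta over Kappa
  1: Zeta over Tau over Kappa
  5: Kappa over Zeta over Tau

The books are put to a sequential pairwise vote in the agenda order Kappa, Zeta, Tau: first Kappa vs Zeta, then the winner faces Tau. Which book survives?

Round 1: Kappa vs Zeta — 7–6, Kappa advances.
Round 2: Kappa vs Tau — 9–4, Kappa advances.
The agenda winner is Kappa.

Kappa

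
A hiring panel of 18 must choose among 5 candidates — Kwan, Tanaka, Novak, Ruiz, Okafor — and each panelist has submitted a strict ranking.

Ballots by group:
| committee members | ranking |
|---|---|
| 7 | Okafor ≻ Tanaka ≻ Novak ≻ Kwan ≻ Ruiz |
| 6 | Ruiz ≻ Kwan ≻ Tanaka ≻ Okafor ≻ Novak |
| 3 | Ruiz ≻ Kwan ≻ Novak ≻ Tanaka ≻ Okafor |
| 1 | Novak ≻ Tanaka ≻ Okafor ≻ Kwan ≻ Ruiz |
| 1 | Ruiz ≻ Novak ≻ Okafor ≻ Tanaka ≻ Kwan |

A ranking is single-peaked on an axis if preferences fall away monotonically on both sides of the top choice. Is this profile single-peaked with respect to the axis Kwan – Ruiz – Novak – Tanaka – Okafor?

Axis positions: Kwan=1, Ruiz=2, Novak=3, Tanaka=4, Okafor=5.
Group 1: ranking walks positions 5-4-3-1-2; Kwan is ranked above Ruiz even though Ruiz lies between Kwan and the peak Okafor on the axis — preferences dip and rise again. Not single-peaked.
Group 2: ranking walks positions 2-1-4-5-3; Tanaka is ranked above Novak even though Novak lies between Tanaka and the peak Ruiz on the axis — preferences dip and rise again. Not single-peaked.
Group 3 (peak Ruiz at position 2): ranking walks positions 2-1-3-4-5, expanding outward from the peak — single-peaked.
Group 4: ranking walks positions 3-4-5-1-2; Kwan is ranked above Ruiz even though Ruiz lies between Kwan and the peak Novak on the axis — preferences dip and rise again. Not single-peaked.
Group 5: ranking walks positions 2-3-5-4-1; Okafor is ranked above Tanaka even though Tanaka lies between Okafor and the peak Ruiz on the axis — preferences dip and rise again. Not single-peaked.
Group 1 violates single-peakedness, so the profile is not single-peaked on this axis.

no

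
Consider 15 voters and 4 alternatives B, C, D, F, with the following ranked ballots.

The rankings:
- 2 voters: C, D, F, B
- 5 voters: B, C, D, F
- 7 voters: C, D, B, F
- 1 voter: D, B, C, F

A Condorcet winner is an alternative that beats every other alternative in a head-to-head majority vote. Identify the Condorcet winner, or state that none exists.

Head-to-head results (15 voters):
B vs C: C wins 9–6.
B vs D: D, 10–5.
B vs F: B preferred on 5+7+1 = 13 ballots; B wins 13–2.
C–D: C 14–1.
C vs F: 2+5+7+1 = 15 for C, 0 for F — C by 15–0.
D vs F: 2+5+7+1 = 15 for D, 0 for F — D by 15–0.
Only C has no losses; C is the Condorcet winner.

C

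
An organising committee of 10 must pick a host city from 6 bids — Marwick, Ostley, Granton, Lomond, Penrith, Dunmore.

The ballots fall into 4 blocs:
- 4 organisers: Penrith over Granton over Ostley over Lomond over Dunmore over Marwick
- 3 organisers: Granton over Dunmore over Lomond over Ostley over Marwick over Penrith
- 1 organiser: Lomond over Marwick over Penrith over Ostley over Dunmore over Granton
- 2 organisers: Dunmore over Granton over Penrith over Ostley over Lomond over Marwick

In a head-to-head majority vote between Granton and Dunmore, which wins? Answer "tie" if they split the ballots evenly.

Granton

Ballots ranking Granton above Dunmore: 4 + 3 = 7.
Ballots ranking Dunmore above Granton: 10 − 7 = 3.
Granton wins the head-to-head 7–3.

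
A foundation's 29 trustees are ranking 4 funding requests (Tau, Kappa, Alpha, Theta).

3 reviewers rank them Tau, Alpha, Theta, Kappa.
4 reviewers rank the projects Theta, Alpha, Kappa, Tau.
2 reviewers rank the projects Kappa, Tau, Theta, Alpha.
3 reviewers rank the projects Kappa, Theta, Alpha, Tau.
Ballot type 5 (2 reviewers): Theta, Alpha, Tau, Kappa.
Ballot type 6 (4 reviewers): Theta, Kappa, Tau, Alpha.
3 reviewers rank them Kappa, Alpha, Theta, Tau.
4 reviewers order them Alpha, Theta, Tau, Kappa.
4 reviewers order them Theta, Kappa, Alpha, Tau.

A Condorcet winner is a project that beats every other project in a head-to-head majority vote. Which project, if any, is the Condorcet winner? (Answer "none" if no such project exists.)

Pairwise majorities:
Tau vs Kappa: Kappa wins 20–9.
Tau vs Alpha: 9 to 20, Alpha.
Tau vs Theta: Tau preferred on 3+2 = 5 ballots; Theta wins 24–5.
Kappa vs Alpha: 2+3+4+3+4 = 16 for Kappa, 13 for Alpha — Kappa by 16–13.
Kappa vs Theta: Theta wins 21–8.
Alpha vs Theta: 3+3+4 = 10 for Alpha, 19 for Theta — Theta by 19–10.
Theta beats each of Tau, Kappa, Alpha — Theta is the Condorcet winner.

Theta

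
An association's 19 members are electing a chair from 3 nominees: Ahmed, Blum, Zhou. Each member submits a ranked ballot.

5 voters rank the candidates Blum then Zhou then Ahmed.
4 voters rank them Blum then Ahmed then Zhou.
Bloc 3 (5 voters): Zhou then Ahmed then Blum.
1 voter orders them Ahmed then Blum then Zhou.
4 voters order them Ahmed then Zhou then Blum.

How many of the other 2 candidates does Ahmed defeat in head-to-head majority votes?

1

Ahmed against each rival (19 voters):
Ahmed–Blum: Ahmed 10–9.
Ahmed vs Zhou: 9 to 10, Zhou.
Ahmed beats Blum; loses to Zhou — 1 pairwise win.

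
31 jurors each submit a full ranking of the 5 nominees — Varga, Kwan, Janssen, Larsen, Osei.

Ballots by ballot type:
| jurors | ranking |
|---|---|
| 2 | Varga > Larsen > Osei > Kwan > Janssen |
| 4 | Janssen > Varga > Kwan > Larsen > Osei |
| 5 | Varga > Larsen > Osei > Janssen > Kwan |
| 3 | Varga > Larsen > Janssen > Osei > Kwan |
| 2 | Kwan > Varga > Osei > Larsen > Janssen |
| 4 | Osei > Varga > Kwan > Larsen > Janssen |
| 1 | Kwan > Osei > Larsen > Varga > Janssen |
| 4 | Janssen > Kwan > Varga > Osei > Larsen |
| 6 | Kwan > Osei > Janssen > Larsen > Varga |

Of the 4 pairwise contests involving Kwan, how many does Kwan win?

Kwan against each rival (31 jurors):
Kwan–Varga: Varga 18–13.
Kwan vs Janssen: Janssen, 16–15.
Kwan–Larsen: Kwan 21–10.
Kwan vs Osei: Kwan wins 17–14.
Kwan beats Larsen, Osei; loses to Varga, Janssen — 2 pairwise wins.

2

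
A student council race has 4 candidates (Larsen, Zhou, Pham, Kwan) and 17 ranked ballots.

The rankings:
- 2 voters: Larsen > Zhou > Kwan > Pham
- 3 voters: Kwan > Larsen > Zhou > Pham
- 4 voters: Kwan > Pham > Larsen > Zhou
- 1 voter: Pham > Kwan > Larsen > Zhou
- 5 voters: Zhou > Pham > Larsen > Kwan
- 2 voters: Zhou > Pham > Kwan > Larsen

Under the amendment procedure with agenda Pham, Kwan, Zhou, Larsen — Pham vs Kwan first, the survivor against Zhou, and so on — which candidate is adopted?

Larsen

Round 1: Pham vs Kwan — 8–9, Kwan advances.
Round 2: Kwan vs Zhou — 8–9, Zhou advances.
Round 3: Zhou vs Larsen — 7–10, Larsen advances.
The agenda winner is Larsen.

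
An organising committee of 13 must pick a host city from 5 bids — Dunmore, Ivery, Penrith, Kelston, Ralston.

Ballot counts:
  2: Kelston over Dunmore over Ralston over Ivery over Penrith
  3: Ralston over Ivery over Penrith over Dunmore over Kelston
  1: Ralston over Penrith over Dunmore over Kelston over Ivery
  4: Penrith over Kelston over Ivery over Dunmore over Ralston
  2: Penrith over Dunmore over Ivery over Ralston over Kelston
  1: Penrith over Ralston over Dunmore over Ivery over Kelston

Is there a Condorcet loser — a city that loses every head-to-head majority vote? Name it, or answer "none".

Pairwise majorities:
Dunmore vs Ivery: Ivery, 7–6.
Dunmore vs Penrith: Penrith, 11–2.
Dunmore vs Kelston: 3+1+2+1 = 7 for Dunmore, 6 for Kelston — Dunmore by 7–6.
Dunmore vs Ralston: Dunmore is ranked higher on 2+4+2 = 8 ballots, Ralston on 5. Dunmore wins 8–5.
Ivery vs Penrith: Penrith wins 8–5.
Ivery vs Kelston: 6 to 7, Kelston.
Ivery vs Ralston: Ivery is ranked higher on 4+2 = 6 ballots, Ralston on 7. Ralston wins 7–6.
Penrith vs Kelston: Penrith wins 11–2.
Penrith vs Ralston: 4+2+1 = 7 for Penrith, 6 for Ralston — Penrith by 7–6.
Kelston vs Ralston: Kelston is ranked higher on 2+4 = 6 ballots, Ralston on 7. Ralston wins 7–6.
No city is winless: Dunmore beats Kelston; Ivery beats Dunmore; Penrith beats Dunmore; Kelston beats Ivery; Ralston beats Ivery. There is no Condorcet loser.

none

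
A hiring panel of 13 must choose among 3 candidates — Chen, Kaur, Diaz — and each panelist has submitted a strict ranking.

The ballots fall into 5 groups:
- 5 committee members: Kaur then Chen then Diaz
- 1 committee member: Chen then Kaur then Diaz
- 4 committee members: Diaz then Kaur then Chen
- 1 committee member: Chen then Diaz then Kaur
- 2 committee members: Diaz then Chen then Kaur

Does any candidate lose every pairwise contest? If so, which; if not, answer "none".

none

Pairwise majorities:
Chen vs Kaur: Kaur, 9–4.
Chen vs Diaz: Chen, 7–6.
Kaur vs Diaz: Kaur is ranked higher on 5+1 = 6 ballots, Diaz on 7. Diaz wins 7–6.
No candidate is winless: Chen beats Diaz; Kaur beats Chen; Diaz beats Kaur. There is no Condorcet loser.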